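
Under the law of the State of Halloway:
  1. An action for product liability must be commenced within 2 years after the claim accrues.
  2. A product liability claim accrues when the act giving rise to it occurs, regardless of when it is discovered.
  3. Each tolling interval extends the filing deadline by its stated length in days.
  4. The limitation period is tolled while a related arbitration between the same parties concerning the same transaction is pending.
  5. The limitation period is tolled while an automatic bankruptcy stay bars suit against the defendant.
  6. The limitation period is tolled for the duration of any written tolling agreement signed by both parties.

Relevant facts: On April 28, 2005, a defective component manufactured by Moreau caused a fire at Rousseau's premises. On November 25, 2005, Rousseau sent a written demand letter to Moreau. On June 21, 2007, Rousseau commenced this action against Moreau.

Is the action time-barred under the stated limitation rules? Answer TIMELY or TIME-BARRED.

The limitation period began to run on April 28, 2005.
2 years from April 28, 2005 is April 28, 2007.
None of the other events listed affects the running of the period under the stated rules.
Rousseau filed on June 21, 2007, after the April 28, 2007 deadline, so the action is time-barred.

TIME-BARRED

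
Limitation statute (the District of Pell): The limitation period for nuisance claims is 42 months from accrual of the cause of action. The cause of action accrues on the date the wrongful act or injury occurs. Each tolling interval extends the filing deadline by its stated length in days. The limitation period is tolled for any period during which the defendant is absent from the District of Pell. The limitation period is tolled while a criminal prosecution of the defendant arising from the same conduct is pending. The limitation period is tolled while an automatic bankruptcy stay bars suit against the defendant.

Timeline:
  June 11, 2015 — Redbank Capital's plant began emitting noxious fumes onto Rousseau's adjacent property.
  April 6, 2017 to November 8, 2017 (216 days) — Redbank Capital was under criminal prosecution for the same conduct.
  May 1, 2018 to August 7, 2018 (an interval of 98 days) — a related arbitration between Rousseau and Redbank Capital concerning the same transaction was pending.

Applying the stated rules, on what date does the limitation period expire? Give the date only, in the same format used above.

July 15, 2019

The claim accrued on June 11, 2015, when the wrongful act occurred.
Adding the 42 months base period to June 11, 2015 gives a deadline of December 11, 2018, before any tolling.
The pending criminal prosecution from April 6, 2017 to November 8, 2017 tolled the period for 216 days, extending the deadline to July 15, 2019.
Although a pending arbitration ran from May 1, 2018 to August 7, 2018, the stated rules do not make that a tolling event, so it is disregarded.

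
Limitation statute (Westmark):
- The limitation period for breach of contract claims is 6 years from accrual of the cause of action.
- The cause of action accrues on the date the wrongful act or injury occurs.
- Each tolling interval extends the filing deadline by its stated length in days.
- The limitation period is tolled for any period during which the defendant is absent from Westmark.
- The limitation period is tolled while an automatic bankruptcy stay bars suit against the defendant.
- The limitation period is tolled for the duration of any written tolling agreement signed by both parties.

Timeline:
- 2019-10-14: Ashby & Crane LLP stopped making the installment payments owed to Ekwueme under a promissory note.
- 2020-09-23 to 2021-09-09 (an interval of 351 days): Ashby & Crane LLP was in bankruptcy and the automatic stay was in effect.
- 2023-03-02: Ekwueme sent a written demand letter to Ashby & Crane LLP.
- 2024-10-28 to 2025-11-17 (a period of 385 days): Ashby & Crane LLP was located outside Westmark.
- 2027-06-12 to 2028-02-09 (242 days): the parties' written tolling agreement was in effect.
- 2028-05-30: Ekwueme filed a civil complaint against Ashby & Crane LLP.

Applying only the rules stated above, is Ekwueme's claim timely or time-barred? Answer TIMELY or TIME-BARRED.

TIMELY

The limitation period began to run on 2019-10-14.
The untolled deadline — 6 years after 2019-10-14 — is 2025-10-14.
The automatic bankruptcy stay from 2020-09-23 to 2021-09-09 tolled the period for 351 days, extending the deadline to 2026-09-30.
The period was tolled for 385 days by the defendant's absence from the jurisdiction (2024-10-28 to 2025-11-17), pushing the deadline to 2027-10-20.
The period was tolled for 242 days by the written tolling agreement (2027-06-12 to 2028-02-09), pushing the deadline to 2028-06-18.
The other events in the timeline have no effect on the limitation period under the stated rules.
Ekwueme filed on 2028-05-30, before the 2028-06-18 deadline, so the action is timely.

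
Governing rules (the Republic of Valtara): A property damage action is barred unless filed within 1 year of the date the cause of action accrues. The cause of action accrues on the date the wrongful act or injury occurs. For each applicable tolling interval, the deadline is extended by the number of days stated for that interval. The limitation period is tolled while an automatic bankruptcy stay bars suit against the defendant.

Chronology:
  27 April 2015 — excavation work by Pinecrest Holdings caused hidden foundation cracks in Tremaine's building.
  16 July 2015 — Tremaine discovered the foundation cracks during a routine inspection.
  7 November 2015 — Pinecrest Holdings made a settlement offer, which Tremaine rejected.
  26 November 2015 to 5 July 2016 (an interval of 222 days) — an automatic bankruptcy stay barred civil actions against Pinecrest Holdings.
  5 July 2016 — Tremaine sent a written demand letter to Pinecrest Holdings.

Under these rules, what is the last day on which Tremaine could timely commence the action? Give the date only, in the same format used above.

5 December 2016

The claim accrued on 27 April 2015, when the wrongful act occurred; under the stated occurrence rule the 16 July 2015 discovery does not delay accrual.
1 year from 27 April 2015 is 27 April 2016.
Because the automatic bankruptcy stay ran from 26 November 2015 to 5 July 2016, the deadline is extended by 222 days to 5 December 2016.
None of the other events listed affects the running of the period under the stated rules.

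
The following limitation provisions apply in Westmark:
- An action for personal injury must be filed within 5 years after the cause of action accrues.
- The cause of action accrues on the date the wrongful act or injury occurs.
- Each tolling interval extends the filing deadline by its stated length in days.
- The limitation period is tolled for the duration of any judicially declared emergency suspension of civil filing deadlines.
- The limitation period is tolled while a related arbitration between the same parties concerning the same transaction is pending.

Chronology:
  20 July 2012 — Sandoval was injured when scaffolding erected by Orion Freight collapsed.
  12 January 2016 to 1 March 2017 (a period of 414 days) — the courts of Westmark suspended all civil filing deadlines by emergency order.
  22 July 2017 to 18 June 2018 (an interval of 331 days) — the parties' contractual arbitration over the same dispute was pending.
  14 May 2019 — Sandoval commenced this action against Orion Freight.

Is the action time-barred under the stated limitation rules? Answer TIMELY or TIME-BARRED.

The cause of action accrued on 20 July 2012, the date of the act.
The untolled deadline — 5 years after 20 July 2012 — is 20 July 2017.
Because the emergency suspension of filing deadlines ran from 12 January 2016 to 1 March 2017, the deadline is extended by 414 days to 7 September 2018.
Because the pending related arbitration ran from 22 July 2017 to 18 June 2018, the deadline is extended by 331 days to 4 August 2019.
Sandoval filed on 14 May 2019, before the 4 August 2019 deadline, so the action is timely.

TIMELY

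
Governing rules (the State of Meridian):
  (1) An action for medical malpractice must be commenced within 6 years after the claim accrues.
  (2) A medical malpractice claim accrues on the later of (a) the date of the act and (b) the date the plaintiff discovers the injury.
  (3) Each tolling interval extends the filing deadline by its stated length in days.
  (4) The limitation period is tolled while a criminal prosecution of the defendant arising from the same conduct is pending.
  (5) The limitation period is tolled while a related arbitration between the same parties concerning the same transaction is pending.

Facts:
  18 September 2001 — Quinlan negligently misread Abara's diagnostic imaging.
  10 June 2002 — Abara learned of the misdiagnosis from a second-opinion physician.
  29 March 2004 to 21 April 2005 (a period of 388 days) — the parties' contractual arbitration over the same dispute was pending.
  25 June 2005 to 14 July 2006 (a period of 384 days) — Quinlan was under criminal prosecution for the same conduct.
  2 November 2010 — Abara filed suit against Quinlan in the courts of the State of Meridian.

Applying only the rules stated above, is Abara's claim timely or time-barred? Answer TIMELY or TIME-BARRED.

TIME-BARRED

The claim accrued on 10 June 2002 — the later of the 18 September 2001 act and the 10 June 2002 discovery.
Adding the 6 years base period to 10 June 2002 gives a deadline of 10 June 2008, before any tolling.
The period was tolled for 388 days by the pending related arbitration (29 March 2004 to 21 April 2005), pushing the deadline to 3 July 2009.
Because the pending criminal prosecution ran from 25 June 2005 to 14 July 2006, the deadline is extended by 384 days to 22 July 2010.
Abara filed on 2 November 2010, after the 22 July 2010 deadline, so the action is time-barred.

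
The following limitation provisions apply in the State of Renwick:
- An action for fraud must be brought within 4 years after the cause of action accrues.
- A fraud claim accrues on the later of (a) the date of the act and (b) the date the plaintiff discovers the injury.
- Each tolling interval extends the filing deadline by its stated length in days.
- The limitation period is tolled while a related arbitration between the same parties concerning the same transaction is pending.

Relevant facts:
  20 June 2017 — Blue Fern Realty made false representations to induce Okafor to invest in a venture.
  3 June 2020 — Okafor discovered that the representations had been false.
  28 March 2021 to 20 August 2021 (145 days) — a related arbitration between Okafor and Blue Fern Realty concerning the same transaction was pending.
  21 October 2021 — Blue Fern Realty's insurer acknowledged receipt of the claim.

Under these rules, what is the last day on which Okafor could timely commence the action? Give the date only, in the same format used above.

Because discovery on 3 June 2020 post-dates the 20 June 2017 act, accrual under the later-of rule falls on 3 June 2020.
Adding the 4 years base period to 3 June 2020 gives a deadline of 3 June 2024, before any tolling.
The pending related arbitration from 28 March 2021 to 20 August 2021 tolled the period for 145 days, extending the deadline to 26 October 2024.
Nothing else in the chronology tolls or restarts the period.

26 October 2024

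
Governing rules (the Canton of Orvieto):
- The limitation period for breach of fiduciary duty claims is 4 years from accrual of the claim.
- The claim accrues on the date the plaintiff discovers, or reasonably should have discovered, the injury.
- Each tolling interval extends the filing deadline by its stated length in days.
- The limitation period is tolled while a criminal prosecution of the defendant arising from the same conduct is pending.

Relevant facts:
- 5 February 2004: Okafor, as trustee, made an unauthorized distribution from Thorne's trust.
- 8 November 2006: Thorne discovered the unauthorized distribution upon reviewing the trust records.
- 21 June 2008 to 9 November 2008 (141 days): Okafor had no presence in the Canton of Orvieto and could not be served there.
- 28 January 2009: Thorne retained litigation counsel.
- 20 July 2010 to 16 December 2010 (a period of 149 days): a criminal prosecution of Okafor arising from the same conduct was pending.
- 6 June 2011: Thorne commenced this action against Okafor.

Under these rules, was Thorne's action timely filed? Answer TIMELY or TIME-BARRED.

The claim did not accrue until Thorne discovered the injury on 8 November 2006; the 5 February 2004 act date does not start the clock under the stated rule.
The untolled deadline — 4 years after 8 November 2006 — is 8 November 2010.
Because the pending criminal prosecution ran from 20 July 2010 to 16 December 2010, the deadline is extended by 149 days to 6 April 2011.
No stated provision tolls the period for the defendant's absence, so the interval from 21 June 2008 to 9 November 2008 has no effect on the deadline.
Nothing else in the chronology tolls or restarts the period.
Filing on 6 June 2011 missed the 6 April 2011 deadline — the action is time-barred.

TIME-BARRED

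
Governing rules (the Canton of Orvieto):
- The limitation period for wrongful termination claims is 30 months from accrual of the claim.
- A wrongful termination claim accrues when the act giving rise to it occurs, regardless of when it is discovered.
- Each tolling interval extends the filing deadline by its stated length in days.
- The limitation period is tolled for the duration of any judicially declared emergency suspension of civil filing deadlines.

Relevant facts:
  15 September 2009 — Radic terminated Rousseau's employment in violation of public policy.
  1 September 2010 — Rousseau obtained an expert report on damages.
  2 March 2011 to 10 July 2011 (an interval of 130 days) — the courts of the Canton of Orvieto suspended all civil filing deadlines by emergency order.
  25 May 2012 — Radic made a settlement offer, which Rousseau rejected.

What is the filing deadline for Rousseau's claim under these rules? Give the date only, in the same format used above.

23 July 2012

The limitation period began to run on 15 September 2009.
30 months from 15 September 2009 is 15 March 2012.
Because the emergency suspension of filing deadlines ran from 2 March 2011 to 10 July 2011, the deadline is extended by 130 days to 23 July 2012.
None of the other events listed affects the running of the period under the stated rules.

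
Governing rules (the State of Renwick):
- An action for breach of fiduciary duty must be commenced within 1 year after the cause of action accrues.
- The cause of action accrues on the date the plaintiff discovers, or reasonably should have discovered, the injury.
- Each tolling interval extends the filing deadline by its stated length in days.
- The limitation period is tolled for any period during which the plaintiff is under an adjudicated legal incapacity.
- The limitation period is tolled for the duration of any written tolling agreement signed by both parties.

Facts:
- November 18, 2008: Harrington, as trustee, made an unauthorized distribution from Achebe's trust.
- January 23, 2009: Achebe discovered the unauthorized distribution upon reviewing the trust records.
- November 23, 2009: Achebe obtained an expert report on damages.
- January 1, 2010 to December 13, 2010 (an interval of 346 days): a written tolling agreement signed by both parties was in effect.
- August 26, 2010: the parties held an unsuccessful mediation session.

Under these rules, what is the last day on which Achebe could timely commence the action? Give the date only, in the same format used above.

Under the discovery rule, the claim accrued on January 23, 2009, when Achebe discovered the injury — not on the November 18, 2008 date of the underlying act.
Adding the 1 year base period to January 23, 2009 gives a deadline of January 23, 2010, before any tolling.
The period was tolled for 346 days by the written tolling agreement (January 1, 2010 to December 13, 2010), pushing the deadline to January 4, 2011.
The other events in the timeline have no effect on the limitation period under the stated rules.

January 4, 2011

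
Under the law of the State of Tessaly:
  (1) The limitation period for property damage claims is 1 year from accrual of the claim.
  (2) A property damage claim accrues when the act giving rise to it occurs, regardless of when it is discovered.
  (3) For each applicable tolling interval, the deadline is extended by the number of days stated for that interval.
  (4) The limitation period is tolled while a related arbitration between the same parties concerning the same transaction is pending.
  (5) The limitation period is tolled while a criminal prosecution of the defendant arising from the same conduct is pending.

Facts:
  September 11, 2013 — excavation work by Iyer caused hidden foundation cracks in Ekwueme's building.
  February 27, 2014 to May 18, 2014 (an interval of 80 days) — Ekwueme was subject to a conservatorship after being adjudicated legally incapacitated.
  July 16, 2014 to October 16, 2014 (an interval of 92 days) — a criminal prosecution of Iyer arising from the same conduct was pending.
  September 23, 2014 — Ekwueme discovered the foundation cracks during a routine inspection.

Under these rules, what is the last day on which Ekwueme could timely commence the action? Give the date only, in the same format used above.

Because the rule ties accrual to occurrence, the claim accrued on September 11, 2013, not on the September 23, 2014 discovery date.
The untolled deadline — 1 year after September 11, 2013 — is September 11, 2014.
The pending criminal prosecution from July 16, 2014 to October 16, 2014 tolled the period for 92 days, extending the deadline to December 12, 2014.
No stated provision tolls the period for the plaintiff's incapacity, so the interval from February 27, 2014 to May 18, 2014 has no effect on the deadline.

December 12, 2014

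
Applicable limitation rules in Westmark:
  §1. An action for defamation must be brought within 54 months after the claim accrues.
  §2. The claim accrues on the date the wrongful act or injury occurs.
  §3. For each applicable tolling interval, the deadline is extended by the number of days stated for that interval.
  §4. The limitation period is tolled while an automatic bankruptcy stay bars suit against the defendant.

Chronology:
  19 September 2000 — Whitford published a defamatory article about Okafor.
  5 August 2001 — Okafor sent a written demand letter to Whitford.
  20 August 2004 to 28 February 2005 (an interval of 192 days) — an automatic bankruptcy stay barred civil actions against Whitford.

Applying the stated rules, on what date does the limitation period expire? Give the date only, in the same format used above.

The limitation period began to run on 19 September 2000.
54 months from 19 September 2000 is 19 March 2005.
The period was tolled for 192 days by the automatic bankruptcy stay (20 August 2004 to 28 February 2005), pushing the deadline to 27 September 2005.
None of the other events listed affects the running of the period under the stated rules.

27 September 2005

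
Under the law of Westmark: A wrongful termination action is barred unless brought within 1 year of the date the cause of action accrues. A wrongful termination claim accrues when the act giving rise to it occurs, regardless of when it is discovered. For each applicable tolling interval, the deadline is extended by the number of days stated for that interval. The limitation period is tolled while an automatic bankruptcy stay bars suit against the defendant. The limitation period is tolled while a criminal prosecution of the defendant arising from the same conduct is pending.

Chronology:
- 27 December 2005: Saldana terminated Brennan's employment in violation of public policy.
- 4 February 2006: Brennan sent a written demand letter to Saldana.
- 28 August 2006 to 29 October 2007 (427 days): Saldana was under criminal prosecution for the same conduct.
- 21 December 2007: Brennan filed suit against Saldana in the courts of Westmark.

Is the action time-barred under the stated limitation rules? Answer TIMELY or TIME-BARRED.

The cause of action accrued on 27 December 2005, the date of the act.
1 year from 27 December 2005 is 27 December 2006.
The period was tolled for 427 days by the pending criminal prosecution (28 August 2006 to 29 October 2007), pushing the deadline to 27 February 2008.
Nothing else in the chronology tolls or restarts the period.
The 21 December 2007 filing precedes the 27 February 2008 deadline; the claim is timely.

TIMELY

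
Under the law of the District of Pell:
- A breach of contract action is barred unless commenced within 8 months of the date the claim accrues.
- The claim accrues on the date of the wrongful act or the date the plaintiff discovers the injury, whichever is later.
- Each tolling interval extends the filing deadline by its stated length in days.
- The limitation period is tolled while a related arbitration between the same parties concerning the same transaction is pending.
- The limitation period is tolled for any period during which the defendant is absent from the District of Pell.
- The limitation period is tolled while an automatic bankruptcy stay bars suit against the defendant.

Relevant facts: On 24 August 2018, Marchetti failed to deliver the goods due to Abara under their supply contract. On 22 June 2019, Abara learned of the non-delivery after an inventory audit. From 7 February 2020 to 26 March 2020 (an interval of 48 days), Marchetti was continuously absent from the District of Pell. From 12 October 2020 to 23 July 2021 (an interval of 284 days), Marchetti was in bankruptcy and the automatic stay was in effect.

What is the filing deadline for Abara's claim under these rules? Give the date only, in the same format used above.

10 April 2020

Because discovery on 22 June 2019 post-dates the 24 August 2018 act, accrual under the later-of rule falls on 22 June 2019.
The untolled deadline — 8 months after 22 June 2019 — is 22 February 2020.
The period was tolled for 48 days by the defendant's absence from the jurisdiction (7 February 2020 to 26 March 2020), pushing the deadline to 10 April 2020.
By the time the automatic bankruptcy stay began on 12 October 2020, the limitation period had already expired on 10 April 2020; that interval cannot revive it.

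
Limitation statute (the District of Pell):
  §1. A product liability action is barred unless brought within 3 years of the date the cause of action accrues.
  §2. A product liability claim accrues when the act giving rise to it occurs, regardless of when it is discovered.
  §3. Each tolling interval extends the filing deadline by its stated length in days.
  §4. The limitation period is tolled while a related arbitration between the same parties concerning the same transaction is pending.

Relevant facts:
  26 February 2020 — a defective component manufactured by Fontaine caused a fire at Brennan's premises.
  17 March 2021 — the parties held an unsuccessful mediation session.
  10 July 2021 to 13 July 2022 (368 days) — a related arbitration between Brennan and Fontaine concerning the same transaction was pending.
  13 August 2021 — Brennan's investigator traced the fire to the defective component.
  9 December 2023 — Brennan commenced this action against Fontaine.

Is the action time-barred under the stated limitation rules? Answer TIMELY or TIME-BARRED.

TIMELY

The claim accrued on 26 February 2020, when the wrongful act occurred; under the stated occurrence rule the 13 August 2021 discovery does not delay accrual.
Adding the 3 years base period to 26 February 2020 gives a deadline of 26 February 2023, before any tolling.
The period was tolled for 368 days by the pending related arbitration (10 July 2021 to 13 July 2022), pushing the deadline to 29 February 2024.
None of the other events listed affects the running of the period under the stated rules.
Brennan filed on 9 December 2023, before the 29 February 2024 deadline, so the action is timely.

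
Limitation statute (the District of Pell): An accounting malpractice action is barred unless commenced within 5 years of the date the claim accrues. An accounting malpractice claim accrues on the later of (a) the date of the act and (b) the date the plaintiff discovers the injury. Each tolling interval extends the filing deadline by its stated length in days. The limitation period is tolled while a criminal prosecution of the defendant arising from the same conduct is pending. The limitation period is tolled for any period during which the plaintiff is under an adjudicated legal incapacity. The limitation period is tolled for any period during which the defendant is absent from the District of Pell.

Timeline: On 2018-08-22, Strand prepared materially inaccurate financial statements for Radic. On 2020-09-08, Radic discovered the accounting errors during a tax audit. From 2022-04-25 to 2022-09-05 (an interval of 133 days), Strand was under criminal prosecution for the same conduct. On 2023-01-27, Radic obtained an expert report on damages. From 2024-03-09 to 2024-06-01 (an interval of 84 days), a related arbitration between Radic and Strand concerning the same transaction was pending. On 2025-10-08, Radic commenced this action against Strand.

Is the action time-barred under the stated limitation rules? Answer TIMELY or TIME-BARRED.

TIMELY

Because discovery on 2020-09-08 post-dates the 2018-08-22 act, accrual under the later-of rule falls on 2020-09-08.
The untolled deadline — 5 years after 2020-09-08 — is 2025-09-08.
Because the pending criminal prosecution ran from 2022-04-25 to 2022-09-05, the deadline is extended by 133 days to 2026-01-19.
Although a pending arbitration ran from 2024-03-09 to 2024-06-01, the stated rules do not make that a tolling event, so it is disregarded.
Nothing else in the chronology tolls or restarts the period.
The 2025-10-08 filing precedes the 2026-01-19 deadline; the claim is timely.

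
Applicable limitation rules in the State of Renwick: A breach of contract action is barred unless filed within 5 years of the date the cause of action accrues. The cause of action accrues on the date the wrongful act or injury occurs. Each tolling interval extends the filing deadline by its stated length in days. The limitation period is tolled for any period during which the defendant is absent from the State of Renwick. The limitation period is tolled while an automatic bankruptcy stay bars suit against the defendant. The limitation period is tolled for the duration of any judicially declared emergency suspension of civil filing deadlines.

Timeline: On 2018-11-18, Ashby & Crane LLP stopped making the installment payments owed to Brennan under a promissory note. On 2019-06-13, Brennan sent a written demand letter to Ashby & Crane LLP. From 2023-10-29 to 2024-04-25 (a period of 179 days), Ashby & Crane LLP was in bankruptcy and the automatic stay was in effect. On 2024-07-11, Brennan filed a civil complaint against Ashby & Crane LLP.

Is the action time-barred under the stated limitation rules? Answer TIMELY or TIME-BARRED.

TIME-BARRED

The limitation period began to run on 2018-11-18.
Adding the 5 years base period to 2018-11-18 gives a deadline of 2023-11-18, before any tolling.
The period was tolled for 179 days by the automatic bankruptcy stay (2023-10-29 to 2024-04-25), pushing the deadline to 2024-05-15.
Nothing else in the chronology tolls or restarts the period.
Filing on 2024-07-11 missed the 2024-05-15 deadline — the action is time-barred.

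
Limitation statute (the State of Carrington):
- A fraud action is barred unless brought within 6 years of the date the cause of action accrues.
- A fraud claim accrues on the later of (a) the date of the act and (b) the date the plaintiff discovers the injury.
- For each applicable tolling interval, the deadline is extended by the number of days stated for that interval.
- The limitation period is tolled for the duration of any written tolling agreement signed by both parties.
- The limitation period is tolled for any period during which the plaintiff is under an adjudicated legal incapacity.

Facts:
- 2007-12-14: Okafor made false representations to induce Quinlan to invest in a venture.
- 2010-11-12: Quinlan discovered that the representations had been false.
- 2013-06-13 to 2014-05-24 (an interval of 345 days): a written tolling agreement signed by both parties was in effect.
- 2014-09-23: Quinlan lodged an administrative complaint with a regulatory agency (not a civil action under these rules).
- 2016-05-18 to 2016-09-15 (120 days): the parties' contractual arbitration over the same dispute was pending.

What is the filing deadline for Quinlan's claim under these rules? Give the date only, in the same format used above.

2017-10-23

Because discovery on 2010-11-12 post-dates the 2007-12-14 act, accrual under the later-of rule falls on 2010-11-12.
Adding the 6 years base period to 2010-11-12 gives a deadline of 2016-11-12, before any tolling.
The period was tolled for 345 days by the written tolling agreement (2013-06-13 to 2014-05-24), pushing the deadline to 2017-10-23.
The pending related arbitration from 2016-05-18 to 2016-09-15 does not toll the period, because no stated rule makes a pending arbitration a tolling event.
None of the other events listed affects the running of the period under the stated rules.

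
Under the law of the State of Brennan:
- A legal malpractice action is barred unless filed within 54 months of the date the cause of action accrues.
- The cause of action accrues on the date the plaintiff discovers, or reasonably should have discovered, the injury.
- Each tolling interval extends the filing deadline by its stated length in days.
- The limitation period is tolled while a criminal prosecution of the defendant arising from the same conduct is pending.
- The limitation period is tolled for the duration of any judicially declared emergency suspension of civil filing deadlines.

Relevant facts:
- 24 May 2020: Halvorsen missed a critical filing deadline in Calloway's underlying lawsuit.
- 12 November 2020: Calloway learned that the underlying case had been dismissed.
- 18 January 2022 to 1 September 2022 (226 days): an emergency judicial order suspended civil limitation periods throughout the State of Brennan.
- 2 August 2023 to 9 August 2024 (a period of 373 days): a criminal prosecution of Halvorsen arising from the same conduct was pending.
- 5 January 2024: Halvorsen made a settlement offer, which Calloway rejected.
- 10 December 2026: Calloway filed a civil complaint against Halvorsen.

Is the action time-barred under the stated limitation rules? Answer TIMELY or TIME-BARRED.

TIMELY

Under the discovery rule, the claim accrued on 12 November 2020, when Calloway discovered the injury — not on the 24 May 2020 date of the underlying act.
54 months from 12 November 2020 is 12 May 2025.
The emergency suspension of filing deadlines from 18 January 2022 to 1 September 2022 tolled the period for 226 days, extending the deadline to 24 December 2025.
The period was tolled for 373 days by the pending criminal prosecution (2 August 2023 to 9 August 2024), pushing the deadline to 1 January 2027.
The other events in the timeline have no effect on the limitation period under the stated rules.
The 10 December 2026 filing precedes the 1 January 2027 deadline; the claim is timely.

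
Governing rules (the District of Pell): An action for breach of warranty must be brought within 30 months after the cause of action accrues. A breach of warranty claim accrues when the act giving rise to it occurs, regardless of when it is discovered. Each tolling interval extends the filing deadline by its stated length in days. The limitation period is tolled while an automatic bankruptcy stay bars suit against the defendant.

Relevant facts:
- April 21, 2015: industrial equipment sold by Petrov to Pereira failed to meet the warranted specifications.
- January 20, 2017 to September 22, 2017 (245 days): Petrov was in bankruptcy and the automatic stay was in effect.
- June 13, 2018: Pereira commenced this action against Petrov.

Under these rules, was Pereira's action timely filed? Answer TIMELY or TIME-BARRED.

TIMELY

The limitation period began to run on April 21, 2015.
30 months from April 21, 2015 is October 21, 2017.
The automatic bankruptcy stay from January 20, 2017 to September 22, 2017 tolled the period for 245 days, extending the deadline to June 23, 2018.
The June 13, 2018 filing precedes the June 23, 2018 deadline; the claim is timely.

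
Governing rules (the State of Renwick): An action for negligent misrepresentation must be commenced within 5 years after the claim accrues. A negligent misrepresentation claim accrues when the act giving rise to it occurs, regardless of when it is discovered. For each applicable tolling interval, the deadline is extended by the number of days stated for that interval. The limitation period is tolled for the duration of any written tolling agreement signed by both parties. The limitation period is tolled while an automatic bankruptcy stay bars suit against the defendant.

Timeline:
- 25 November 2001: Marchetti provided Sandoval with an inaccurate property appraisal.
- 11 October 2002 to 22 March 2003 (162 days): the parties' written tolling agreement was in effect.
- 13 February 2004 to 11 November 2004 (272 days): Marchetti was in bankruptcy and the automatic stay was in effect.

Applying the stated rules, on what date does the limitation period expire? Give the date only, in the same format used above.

The claim accrued on 25 November 2001, the date of the act.
The untolled deadline — 5 years after 25 November 2001 — is 25 November 2006.
Because the written tolling agreement ran from 11 October 2002 to 22 March 2003, the deadline is extended by 162 days to 6 May 2007.
The period was tolled for 272 days by the automatic bankruptcy stay (13 February 2004 to 11 November 2004), pushing the deadline to 2 February 2008.

2 February 2008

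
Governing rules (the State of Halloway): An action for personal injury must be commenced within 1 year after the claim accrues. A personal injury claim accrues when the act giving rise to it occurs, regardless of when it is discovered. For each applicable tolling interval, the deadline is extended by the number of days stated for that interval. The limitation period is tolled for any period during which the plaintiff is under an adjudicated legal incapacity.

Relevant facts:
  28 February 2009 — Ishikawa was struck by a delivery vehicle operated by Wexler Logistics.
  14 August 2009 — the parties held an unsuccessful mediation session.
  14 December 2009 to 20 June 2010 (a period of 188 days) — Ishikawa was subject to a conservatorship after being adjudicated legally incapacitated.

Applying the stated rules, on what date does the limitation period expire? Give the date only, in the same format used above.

4 September 2010

The claim accrued on 28 February 2009, the date of the act.
1 year from 28 February 2009 is 28 February 2010.
The plaintiff's legal incapacity from 14 December 2009 to 20 June 2010 tolled the period for 188 days, extending the deadline to 4 September 2010.
The other events in the timeline have no effect on the limitation period under the stated rules.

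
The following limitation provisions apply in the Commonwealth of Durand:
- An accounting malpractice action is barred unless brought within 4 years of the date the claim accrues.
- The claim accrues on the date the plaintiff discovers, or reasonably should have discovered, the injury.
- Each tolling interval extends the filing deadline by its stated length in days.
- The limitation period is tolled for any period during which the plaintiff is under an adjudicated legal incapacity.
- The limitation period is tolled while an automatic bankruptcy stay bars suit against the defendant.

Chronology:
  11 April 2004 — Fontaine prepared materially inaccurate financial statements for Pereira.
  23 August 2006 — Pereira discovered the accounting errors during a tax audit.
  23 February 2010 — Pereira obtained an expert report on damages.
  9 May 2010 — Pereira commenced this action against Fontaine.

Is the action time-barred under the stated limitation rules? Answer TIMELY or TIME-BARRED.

Under the discovery rule, the claim accrued on 23 August 2006, when Pereira discovered the injury — not on the 11 April 2004 date of the underlying act.
Adding the 4 years base period to 23 August 2006 gives a deadline of 23 August 2010, before any tolling.
The other events in the timeline have no effect on the limitation period under the stated rules.
Filing on 9 May 2010 beat the 23 August 2010 deadline — the action is timely.

TIMELY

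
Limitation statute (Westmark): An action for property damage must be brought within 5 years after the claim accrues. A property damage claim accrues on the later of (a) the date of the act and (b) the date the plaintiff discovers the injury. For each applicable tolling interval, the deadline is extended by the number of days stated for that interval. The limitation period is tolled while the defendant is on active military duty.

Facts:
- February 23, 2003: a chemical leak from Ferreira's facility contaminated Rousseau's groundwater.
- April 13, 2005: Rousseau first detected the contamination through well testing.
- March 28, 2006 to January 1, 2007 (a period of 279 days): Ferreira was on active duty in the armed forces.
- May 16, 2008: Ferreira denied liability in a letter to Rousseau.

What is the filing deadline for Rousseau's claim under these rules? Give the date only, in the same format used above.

January 17, 2011

The claim accrued on April 13, 2005 — the later of the February 23, 2003 act and the April 13, 2005 discovery.
The untolled deadline — 5 years after April 13, 2005 — is April 13, 2010.
The period was tolled for 279 days by the defendant's active military service (March 28, 2006 to January 1, 2007), pushing the deadline to January 17, 2011.
None of the other events listed affects the running of the period under the stated rules.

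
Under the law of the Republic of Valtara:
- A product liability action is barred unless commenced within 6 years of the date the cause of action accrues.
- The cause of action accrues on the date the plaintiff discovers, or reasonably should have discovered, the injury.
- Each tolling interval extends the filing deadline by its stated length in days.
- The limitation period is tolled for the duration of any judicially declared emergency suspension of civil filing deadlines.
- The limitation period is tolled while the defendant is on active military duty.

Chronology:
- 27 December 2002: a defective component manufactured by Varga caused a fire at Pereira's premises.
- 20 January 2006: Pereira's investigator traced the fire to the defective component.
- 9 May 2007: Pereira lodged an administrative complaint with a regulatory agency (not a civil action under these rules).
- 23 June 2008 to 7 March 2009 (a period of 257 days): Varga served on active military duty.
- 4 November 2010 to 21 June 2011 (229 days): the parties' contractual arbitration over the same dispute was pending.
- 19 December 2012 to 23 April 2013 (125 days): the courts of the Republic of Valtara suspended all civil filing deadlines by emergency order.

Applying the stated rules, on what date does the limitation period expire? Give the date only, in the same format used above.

3 October 2012

The claim did not accrue until Pereira discovered the injury on 20 January 2006; the 27 December 2002 act date does not start the clock under the stated rule.
The untolled deadline — 6 years after 20 January 2006 — is 20 January 2012.
Because the defendant's active military service ran from 23 June 2008 to 7 March 2009, the deadline is extended by 257 days to 3 October 2012.
The emergency suspension of filing deadlines from 19 December 2012 to 23 April 2013 began after the period had already run on 3 October 2012, so it has no tolling effect.
The pending related arbitration from 4 November 2010 to 21 June 2011 does not toll the period, because no stated rule makes a pending arbitration a tolling event.
None of the other events listed affects the running of the period under the stated rules.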